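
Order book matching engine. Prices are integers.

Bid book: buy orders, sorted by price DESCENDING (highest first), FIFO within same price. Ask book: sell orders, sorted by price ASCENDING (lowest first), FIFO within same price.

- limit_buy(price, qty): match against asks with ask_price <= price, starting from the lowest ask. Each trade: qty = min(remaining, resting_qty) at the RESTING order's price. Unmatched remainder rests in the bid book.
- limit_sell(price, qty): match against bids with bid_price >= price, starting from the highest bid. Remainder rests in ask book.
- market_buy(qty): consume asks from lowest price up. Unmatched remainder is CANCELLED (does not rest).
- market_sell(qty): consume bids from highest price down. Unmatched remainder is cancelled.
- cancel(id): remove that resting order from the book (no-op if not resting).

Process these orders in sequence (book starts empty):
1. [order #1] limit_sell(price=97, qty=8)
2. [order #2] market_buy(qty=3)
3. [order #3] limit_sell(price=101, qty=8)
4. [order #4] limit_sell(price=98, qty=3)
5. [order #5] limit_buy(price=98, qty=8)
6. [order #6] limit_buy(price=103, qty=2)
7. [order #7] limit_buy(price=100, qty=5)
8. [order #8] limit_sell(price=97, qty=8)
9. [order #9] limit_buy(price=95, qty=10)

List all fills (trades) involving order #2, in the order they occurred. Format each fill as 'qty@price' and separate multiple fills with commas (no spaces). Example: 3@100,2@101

Answer: 3@97

Derivation:
After op 1 [order #1] limit_sell(price=97, qty=8): fills=none; bids=[-] asks=[#1:8@97]
After op 2 [order #2] market_buy(qty=3): fills=#2x#1:3@97; bids=[-] asks=[#1:5@97]
After op 3 [order #3] limit_sell(price=101, qty=8): fills=none; bids=[-] asks=[#1:5@97 #3:8@101]
After op 4 [order #4] limit_sell(price=98, qty=3): fills=none; bids=[-] asks=[#1:5@97 #4:3@98 #3:8@101]
After op 5 [order #5] limit_buy(price=98, qty=8): fills=#5x#1:5@97 #5x#4:3@98; bids=[-] asks=[#3:8@101]
After op 6 [order #6] limit_buy(price=103, qty=2): fills=#6x#3:2@101; bids=[-] asks=[#3:6@101]
After op 7 [order #7] limit_buy(price=100, qty=5): fills=none; bids=[#7:5@100] asks=[#3:6@101]
After op 8 [order #8] limit_sell(price=97, qty=8): fills=#7x#8:5@100; bids=[-] asks=[#8:3@97 #3:6@101]
After op 9 [order #9] limit_buy(price=95, qty=10): fills=none; bids=[#9:10@95] asks=[#8:3@97 #3:6@101]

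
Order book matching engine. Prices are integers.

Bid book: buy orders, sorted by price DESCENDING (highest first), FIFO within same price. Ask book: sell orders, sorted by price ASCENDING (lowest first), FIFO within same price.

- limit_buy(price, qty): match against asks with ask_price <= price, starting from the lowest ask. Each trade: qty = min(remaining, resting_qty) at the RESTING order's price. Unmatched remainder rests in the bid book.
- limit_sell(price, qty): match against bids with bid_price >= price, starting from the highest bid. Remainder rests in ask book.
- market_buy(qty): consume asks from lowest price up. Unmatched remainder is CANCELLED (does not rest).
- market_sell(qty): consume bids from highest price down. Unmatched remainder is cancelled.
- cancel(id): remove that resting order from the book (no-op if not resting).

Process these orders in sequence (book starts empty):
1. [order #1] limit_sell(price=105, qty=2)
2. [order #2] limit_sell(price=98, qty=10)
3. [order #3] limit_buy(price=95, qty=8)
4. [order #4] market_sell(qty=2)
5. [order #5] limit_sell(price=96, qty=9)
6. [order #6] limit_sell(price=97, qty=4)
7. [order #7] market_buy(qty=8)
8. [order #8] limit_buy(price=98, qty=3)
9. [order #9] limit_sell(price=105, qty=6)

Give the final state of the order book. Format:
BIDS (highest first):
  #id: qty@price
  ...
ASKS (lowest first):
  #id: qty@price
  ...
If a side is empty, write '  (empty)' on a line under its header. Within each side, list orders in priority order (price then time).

After op 1 [order #1] limit_sell(price=105, qty=2): fills=none; bids=[-] asks=[#1:2@105]
After op 2 [order #2] limit_sell(price=98, qty=10): fills=none; bids=[-] asks=[#2:10@98 #1:2@105]
After op 3 [order #3] limit_buy(price=95, qty=8): fills=none; bids=[#3:8@95] asks=[#2:10@98 #1:2@105]
After op 4 [order #4] market_sell(qty=2): fills=#3x#4:2@95; bids=[#3:6@95] asks=[#2:10@98 #1:2@105]
After op 5 [order #5] limit_sell(price=96, qty=9): fills=none; bids=[#3:6@95] asks=[#5:9@96 #2:10@98 #1:2@105]
After op 6 [order #6] limit_sell(price=97, qty=4): fills=none; bids=[#3:6@95] asks=[#5:9@96 #6:4@97 #2:10@98 #1:2@105]
After op 7 [order #7] market_buy(qty=8): fills=#7x#5:8@96; bids=[#3:6@95] asks=[#5:1@96 #6:4@97 #2:10@98 #1:2@105]
After op 8 [order #8] limit_buy(price=98, qty=3): fills=#8x#5:1@96 #8x#6:2@97; bids=[#3:6@95] asks=[#6:2@97 #2:10@98 #1:2@105]
After op 9 [order #9] limit_sell(price=105, qty=6): fills=none; bids=[#3:6@95] asks=[#6:2@97 #2:10@98 #1:2@105 #9:6@105]

Answer: BIDS (highest first):
  #3: 6@95
ASKS (lowest first):
  #6: 2@97
  #2: 10@98
  #1: 2@105
  #9: 6@105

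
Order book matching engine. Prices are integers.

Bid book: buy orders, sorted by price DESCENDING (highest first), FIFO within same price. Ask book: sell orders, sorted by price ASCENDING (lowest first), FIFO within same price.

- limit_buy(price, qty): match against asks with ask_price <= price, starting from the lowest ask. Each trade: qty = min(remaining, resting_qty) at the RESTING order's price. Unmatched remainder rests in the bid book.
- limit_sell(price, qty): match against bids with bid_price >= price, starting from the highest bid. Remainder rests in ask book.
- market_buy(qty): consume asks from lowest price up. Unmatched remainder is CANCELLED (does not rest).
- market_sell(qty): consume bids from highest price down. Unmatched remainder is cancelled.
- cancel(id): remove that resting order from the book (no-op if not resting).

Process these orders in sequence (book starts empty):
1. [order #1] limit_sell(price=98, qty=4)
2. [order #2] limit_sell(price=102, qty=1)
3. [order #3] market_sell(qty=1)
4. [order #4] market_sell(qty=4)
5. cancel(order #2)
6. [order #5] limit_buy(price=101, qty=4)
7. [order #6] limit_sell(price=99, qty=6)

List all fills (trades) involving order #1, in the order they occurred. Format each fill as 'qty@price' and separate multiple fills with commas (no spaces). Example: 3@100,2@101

After op 1 [order #1] limit_sell(price=98, qty=4): fills=none; bids=[-] asks=[#1:4@98]
After op 2 [order #2] limit_sell(price=102, qty=1): fills=none; bids=[-] asks=[#1:4@98 #2:1@102]
After op 3 [order #3] market_sell(qty=1): fills=none; bids=[-] asks=[#1:4@98 #2:1@102]
After op 4 [order #4] market_sell(qty=4): fills=none; bids=[-] asks=[#1:4@98 #2:1@102]
After op 5 cancel(order #2): fills=none; bids=[-] asks=[#1:4@98]
After op 6 [order #5] limit_buy(price=101, qty=4): fills=#5x#1:4@98; bids=[-] asks=[-]
After op 7 [order #6] limit_sell(price=99, qty=6): fills=none; bids=[-] asks=[#6:6@99]

Answer: 4@98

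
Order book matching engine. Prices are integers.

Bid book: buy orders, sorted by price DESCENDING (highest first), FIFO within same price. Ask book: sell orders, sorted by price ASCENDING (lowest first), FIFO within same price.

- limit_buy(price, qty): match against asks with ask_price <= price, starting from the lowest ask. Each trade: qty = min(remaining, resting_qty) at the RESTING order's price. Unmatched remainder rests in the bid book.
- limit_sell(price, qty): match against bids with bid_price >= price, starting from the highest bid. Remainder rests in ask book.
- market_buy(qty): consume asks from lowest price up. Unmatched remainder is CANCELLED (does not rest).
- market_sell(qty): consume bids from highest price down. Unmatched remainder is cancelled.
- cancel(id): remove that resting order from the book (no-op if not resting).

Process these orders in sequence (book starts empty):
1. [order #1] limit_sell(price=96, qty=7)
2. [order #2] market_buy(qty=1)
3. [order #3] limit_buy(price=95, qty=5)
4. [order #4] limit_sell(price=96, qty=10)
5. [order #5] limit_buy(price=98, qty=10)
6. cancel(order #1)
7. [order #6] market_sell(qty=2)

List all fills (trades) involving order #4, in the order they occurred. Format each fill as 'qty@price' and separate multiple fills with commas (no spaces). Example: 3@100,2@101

Answer: 4@96

Derivation:
After op 1 [order #1] limit_sell(price=96, qty=7): fills=none; bids=[-] asks=[#1:7@96]
After op 2 [order #2] market_buy(qty=1): fills=#2x#1:1@96; bids=[-] asks=[#1:6@96]
After op 3 [order #3] limit_buy(price=95, qty=5): fills=none; bids=[#3:5@95] asks=[#1:6@96]
After op 4 [order #4] limit_sell(price=96, qty=10): fills=none; bids=[#3:5@95] asks=[#1:6@96 #4:10@96]
After op 5 [order #5] limit_buy(price=98, qty=10): fills=#5x#1:6@96 #5x#4:4@96; bids=[#3:5@95] asks=[#4:6@96]
After op 6 cancel(order #1): fills=none; bids=[#3:5@95] asks=[#4:6@96]
After op 7 [order #6] market_sell(qty=2): fills=#3x#6:2@95; bids=[#3:3@95] asks=[#4:6@96]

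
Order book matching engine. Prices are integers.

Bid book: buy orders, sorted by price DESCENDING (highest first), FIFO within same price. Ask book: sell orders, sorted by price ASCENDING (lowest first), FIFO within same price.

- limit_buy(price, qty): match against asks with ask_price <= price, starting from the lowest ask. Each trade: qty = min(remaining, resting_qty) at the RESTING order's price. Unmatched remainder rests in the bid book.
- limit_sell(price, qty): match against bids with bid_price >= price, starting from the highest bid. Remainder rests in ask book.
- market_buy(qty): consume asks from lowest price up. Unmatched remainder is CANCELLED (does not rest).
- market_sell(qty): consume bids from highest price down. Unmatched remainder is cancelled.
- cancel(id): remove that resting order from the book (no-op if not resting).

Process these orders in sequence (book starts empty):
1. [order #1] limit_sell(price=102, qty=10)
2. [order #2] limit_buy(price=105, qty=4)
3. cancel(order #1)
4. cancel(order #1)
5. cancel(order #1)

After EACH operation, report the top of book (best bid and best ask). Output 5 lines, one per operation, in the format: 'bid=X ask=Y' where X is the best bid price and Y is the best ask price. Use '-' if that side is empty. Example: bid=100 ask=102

After op 1 [order #1] limit_sell(price=102, qty=10): fills=none; bids=[-] asks=[#1:10@102]
After op 2 [order #2] limit_buy(price=105, qty=4): fills=#2x#1:4@102; bids=[-] asks=[#1:6@102]
After op 3 cancel(order #1): fills=none; bids=[-] asks=[-]
After op 4 cancel(order #1): fills=none; bids=[-] asks=[-]
After op 5 cancel(order #1): fills=none; bids=[-] asks=[-]

Answer: bid=- ask=102
bid=- ask=102
bid=- ask=-
bid=- ask=-
bid=- ask=-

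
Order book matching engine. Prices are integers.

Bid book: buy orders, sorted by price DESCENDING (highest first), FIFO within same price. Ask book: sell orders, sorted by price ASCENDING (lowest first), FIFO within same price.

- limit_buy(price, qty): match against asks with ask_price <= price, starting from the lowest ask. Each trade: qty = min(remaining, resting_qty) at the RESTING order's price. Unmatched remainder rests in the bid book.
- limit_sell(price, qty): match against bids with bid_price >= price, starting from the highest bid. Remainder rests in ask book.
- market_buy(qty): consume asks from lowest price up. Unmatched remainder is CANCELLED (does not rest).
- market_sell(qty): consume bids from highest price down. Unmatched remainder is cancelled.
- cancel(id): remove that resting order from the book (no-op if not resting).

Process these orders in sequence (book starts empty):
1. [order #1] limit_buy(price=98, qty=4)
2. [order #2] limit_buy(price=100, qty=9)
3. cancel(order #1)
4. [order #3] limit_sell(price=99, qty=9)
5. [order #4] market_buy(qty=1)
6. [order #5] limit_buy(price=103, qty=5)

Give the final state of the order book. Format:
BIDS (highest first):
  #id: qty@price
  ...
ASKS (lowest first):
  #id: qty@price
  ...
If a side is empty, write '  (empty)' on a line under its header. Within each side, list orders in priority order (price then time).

After op 1 [order #1] limit_buy(price=98, qty=4): fills=none; bids=[#1:4@98] asks=[-]
After op 2 [order #2] limit_buy(price=100, qty=9): fills=none; bids=[#2:9@100 #1:4@98] asks=[-]
After op 3 cancel(order #1): fills=none; bids=[#2:9@100] asks=[-]
After op 4 [order #3] limit_sell(price=99, qty=9): fills=#2x#3:9@100; bids=[-] asks=[-]
After op 5 [order #4] market_buy(qty=1): fills=none; bids=[-] asks=[-]
After op 6 [order #5] limit_buy(price=103, qty=5): fills=none; bids=[#5:5@103] asks=[-]

Answer: BIDS (highest first):
  #5: 5@103
ASKS (lowest first):
  (empty)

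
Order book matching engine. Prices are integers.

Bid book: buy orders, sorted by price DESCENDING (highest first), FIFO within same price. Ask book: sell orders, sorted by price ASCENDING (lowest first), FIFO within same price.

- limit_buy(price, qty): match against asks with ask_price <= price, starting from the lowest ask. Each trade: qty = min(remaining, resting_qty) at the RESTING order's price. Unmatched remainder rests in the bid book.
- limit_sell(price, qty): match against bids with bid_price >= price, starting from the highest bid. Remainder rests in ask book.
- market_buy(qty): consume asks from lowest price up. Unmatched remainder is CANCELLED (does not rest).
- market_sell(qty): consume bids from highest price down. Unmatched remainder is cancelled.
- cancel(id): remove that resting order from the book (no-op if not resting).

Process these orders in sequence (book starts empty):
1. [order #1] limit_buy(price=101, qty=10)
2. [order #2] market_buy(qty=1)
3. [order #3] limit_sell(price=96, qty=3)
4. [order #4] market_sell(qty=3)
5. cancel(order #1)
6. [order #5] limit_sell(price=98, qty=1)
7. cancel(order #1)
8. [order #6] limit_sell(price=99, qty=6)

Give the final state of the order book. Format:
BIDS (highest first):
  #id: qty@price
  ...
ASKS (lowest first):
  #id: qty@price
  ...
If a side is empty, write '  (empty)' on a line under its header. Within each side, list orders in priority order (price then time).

Answer: BIDS (highest first):
  (empty)
ASKS (lowest first):
  #5: 1@98
  #6: 6@99

Derivation:
After op 1 [order #1] limit_buy(price=101, qty=10): fills=none; bids=[#1:10@101] asks=[-]
After op 2 [order #2] market_buy(qty=1): fills=none; bids=[#1:10@101] asks=[-]
After op 3 [order #3] limit_sell(price=96, qty=3): fills=#1x#3:3@101; bids=[#1:7@101] asks=[-]
After op 4 [order #4] market_sell(qty=3): fills=#1x#4:3@101; bids=[#1:4@101] asks=[-]
After op 5 cancel(order #1): fills=none; bids=[-] asks=[-]
After op 6 [order #5] limit_sell(price=98, qty=1): fills=none; bids=[-] asks=[#5:1@98]
After op 7 cancel(order #1): fills=none; bids=[-] asks=[#5:1@98]
After op 8 [order #6] limit_sell(price=99, qty=6): fills=none; bids=[-] asks=[#5:1@98 #6:6@99]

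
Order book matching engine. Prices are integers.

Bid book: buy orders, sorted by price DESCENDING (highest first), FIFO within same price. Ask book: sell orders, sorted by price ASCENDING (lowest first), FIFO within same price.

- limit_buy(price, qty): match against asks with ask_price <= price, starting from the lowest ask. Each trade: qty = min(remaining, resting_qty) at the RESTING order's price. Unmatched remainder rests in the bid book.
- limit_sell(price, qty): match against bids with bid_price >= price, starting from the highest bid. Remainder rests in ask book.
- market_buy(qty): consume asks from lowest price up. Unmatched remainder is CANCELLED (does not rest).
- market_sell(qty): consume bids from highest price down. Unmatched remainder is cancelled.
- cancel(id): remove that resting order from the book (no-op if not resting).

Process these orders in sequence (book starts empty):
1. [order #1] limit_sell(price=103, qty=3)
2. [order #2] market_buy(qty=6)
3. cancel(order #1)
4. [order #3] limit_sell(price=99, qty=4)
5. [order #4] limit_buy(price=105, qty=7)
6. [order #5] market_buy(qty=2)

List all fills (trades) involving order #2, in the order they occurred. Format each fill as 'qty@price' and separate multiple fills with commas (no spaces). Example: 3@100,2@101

After op 1 [order #1] limit_sell(price=103, qty=3): fills=none; bids=[-] asks=[#1:3@103]
After op 2 [order #2] market_buy(qty=6): fills=#2x#1:3@103; bids=[-] asks=[-]
After op 3 cancel(order #1): fills=none; bids=[-] asks=[-]
After op 4 [order #3] limit_sell(price=99, qty=4): fills=none; bids=[-] asks=[#3:4@99]
After op 5 [order #4] limit_buy(price=105, qty=7): fills=#4x#3:4@99; bids=[#4:3@105] asks=[-]
After op 6 [order #5] market_buy(qty=2): fills=none; bids=[#4:3@105] asks=[-]

Answer: 3@103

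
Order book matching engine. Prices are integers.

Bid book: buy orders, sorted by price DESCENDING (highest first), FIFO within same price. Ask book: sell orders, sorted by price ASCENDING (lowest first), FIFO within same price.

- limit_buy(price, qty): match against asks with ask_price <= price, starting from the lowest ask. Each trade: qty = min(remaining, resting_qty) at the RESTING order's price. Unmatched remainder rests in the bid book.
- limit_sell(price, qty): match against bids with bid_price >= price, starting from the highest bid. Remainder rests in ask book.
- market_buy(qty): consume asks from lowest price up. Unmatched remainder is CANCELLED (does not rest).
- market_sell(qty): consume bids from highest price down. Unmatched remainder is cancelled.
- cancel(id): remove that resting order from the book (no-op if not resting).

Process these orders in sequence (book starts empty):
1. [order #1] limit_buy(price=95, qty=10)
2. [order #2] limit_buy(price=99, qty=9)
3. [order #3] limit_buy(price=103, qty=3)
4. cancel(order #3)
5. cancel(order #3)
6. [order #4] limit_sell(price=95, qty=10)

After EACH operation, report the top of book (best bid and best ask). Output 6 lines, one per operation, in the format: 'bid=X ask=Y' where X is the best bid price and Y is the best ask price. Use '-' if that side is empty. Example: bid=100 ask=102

After op 1 [order #1] limit_buy(price=95, qty=10): fills=none; bids=[#1:10@95] asks=[-]
After op 2 [order #2] limit_buy(price=99, qty=9): fills=none; bids=[#2:9@99 #1:10@95] asks=[-]
After op 3 [order #3] limit_buy(price=103, qty=3): fills=none; bids=[#3:3@103 #2:9@99 #1:10@95] asks=[-]
After op 4 cancel(order #3): fills=none; bids=[#2:9@99 #1:10@95] asks=[-]
After op 5 cancel(order #3): fills=none; bids=[#2:9@99 #1:10@95] asks=[-]
After op 6 [order #4] limit_sell(price=95, qty=10): fills=#2x#4:9@99 #1x#4:1@95; bids=[#1:9@95] asks=[-]

Answer: bid=95 ask=-
bid=99 ask=-
bid=103 ask=-
bid=99 ask=-
bid=99 ask=-
bid=95 ask=-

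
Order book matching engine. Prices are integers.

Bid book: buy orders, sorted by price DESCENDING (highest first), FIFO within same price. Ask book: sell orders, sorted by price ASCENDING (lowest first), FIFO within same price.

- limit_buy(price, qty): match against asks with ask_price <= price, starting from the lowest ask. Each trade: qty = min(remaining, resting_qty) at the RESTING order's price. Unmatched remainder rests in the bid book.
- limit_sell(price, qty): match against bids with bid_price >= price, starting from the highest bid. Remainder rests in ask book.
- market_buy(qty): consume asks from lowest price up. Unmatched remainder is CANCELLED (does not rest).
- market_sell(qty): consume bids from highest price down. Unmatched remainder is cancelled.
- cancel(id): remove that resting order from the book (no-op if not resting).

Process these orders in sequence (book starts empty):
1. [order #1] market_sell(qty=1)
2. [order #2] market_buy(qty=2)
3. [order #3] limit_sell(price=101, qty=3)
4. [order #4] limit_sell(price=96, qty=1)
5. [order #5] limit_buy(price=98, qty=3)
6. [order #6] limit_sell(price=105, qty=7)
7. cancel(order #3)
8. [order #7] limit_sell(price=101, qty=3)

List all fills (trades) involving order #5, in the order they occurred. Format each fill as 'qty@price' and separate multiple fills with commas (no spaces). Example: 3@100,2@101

After op 1 [order #1] market_sell(qty=1): fills=none; bids=[-] asks=[-]
After op 2 [order #2] market_buy(qty=2): fills=none; bids=[-] asks=[-]
After op 3 [order #3] limit_sell(price=101, qty=3): fills=none; bids=[-] asks=[#3:3@101]
After op 4 [order #4] limit_sell(price=96, qty=1): fills=none; bids=[-] asks=[#4:1@96 #3:3@101]
After op 5 [order #5] limit_buy(price=98, qty=3): fills=#5x#4:1@96; bids=[#5:2@98] asks=[#3:3@101]
After op 6 [order #6] limit_sell(price=105, qty=7): fills=none; bids=[#5:2@98] asks=[#3:3@101 #6:7@105]
After op 7 cancel(order #3): fills=none; bids=[#5:2@98] asks=[#6:7@105]
After op 8 [order #7] limit_sell(price=101, qty=3): fills=none; bids=[#5:2@98] asks=[#7:3@101 #6:7@105]

Answer: 1@96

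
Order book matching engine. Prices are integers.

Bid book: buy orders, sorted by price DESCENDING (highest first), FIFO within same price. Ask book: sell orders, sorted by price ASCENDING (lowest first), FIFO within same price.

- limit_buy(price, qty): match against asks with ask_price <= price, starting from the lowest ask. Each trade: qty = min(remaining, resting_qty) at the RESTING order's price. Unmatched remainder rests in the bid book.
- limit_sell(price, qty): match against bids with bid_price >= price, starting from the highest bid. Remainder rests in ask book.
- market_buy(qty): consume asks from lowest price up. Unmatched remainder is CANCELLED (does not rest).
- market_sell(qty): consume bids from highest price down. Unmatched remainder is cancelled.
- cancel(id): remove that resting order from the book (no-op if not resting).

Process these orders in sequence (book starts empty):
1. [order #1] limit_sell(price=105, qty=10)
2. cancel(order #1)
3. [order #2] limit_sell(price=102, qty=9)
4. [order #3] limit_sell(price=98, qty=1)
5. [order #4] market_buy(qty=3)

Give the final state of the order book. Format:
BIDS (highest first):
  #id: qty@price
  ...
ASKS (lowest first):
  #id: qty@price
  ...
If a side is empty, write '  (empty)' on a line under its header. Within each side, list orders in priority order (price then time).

Answer: BIDS (highest first):
  (empty)
ASKS (lowest first):
  #2: 7@102

Derivation:
After op 1 [order #1] limit_sell(price=105, qty=10): fills=none; bids=[-] asks=[#1:10@105]
After op 2 cancel(order #1): fills=none; bids=[-] asks=[-]
After op 3 [order #2] limit_sell(price=102, qty=9): fills=none; bids=[-] asks=[#2:9@102]
After op 4 [order #3] limit_sell(price=98, qty=1): fills=none; bids=[-] asks=[#3:1@98 #2:9@102]
After op 5 [order #4] market_buy(qty=3): fills=#4x#3:1@98 #4x#2:2@102; bids=[-] asks=[#2:7@102]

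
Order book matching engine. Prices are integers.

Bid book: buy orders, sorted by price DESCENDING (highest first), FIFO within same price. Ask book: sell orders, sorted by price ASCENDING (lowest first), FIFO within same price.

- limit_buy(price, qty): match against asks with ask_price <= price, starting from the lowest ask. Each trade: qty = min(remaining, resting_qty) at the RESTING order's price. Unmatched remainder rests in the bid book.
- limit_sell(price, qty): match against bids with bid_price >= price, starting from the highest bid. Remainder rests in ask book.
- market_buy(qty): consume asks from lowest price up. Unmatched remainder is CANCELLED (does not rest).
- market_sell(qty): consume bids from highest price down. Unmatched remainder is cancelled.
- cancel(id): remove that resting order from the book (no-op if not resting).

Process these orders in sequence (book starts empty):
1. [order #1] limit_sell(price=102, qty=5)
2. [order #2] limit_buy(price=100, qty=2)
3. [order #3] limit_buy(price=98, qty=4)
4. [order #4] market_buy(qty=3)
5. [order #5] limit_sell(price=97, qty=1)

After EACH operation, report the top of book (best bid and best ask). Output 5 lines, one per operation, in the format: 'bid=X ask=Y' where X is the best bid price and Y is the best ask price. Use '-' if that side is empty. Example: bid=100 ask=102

After op 1 [order #1] limit_sell(price=102, qty=5): fills=none; bids=[-] asks=[#1:5@102]
After op 2 [order #2] limit_buy(price=100, qty=2): fills=none; bids=[#2:2@100] asks=[#1:5@102]
After op 3 [order #3] limit_buy(price=98, qty=4): fills=none; bids=[#2:2@100 #3:4@98] asks=[#1:5@102]
After op 4 [order #4] market_buy(qty=3): fills=#4x#1:3@102; bids=[#2:2@100 #3:4@98] asks=[#1:2@102]
After op 5 [order #5] limit_sell(price=97, qty=1): fills=#2x#5:1@100; bids=[#2:1@100 #3:4@98] asks=[#1:2@102]

Answer: bid=- ask=102
bid=100 ask=102
bid=100 ask=102
bid=100 ask=102
bid=100 ask=102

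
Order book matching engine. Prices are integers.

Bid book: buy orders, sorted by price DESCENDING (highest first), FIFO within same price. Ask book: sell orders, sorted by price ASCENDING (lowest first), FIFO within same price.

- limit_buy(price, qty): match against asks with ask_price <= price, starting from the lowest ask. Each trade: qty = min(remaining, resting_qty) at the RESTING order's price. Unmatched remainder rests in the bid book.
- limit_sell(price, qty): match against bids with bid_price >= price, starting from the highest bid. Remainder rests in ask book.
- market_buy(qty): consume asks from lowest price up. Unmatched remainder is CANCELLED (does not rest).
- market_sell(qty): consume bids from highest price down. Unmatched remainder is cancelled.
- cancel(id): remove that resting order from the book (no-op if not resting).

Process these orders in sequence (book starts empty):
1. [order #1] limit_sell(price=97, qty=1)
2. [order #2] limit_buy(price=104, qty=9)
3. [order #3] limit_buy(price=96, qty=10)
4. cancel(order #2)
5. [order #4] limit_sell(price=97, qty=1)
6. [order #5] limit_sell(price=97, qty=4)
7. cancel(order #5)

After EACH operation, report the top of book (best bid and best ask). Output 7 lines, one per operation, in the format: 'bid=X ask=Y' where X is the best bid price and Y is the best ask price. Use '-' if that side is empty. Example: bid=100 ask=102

Answer: bid=- ask=97
bid=104 ask=-
bid=104 ask=-
bid=96 ask=-
bid=96 ask=97
bid=96 ask=97
bid=96 ask=97

Derivation:
After op 1 [order #1] limit_sell(price=97, qty=1): fills=none; bids=[-] asks=[#1:1@97]
After op 2 [order #2] limit_buy(price=104, qty=9): fills=#2x#1:1@97; bids=[#2:8@104] asks=[-]
After op 3 [order #3] limit_buy(price=96, qty=10): fills=none; bids=[#2:8@104 #3:10@96] asks=[-]
After op 4 cancel(order #2): fills=none; bids=[#3:10@96] asks=[-]
After op 5 [order #4] limit_sell(price=97, qty=1): fills=none; bids=[#3:10@96] asks=[#4:1@97]
After op 6 [order #5] limit_sell(price=97, qty=4): fills=none; bids=[#3:10@96] asks=[#4:1@97 #5:4@97]
After op 7 cancel(order #5): fills=none; bids=[#3:10@96] asks=[#4:1@97]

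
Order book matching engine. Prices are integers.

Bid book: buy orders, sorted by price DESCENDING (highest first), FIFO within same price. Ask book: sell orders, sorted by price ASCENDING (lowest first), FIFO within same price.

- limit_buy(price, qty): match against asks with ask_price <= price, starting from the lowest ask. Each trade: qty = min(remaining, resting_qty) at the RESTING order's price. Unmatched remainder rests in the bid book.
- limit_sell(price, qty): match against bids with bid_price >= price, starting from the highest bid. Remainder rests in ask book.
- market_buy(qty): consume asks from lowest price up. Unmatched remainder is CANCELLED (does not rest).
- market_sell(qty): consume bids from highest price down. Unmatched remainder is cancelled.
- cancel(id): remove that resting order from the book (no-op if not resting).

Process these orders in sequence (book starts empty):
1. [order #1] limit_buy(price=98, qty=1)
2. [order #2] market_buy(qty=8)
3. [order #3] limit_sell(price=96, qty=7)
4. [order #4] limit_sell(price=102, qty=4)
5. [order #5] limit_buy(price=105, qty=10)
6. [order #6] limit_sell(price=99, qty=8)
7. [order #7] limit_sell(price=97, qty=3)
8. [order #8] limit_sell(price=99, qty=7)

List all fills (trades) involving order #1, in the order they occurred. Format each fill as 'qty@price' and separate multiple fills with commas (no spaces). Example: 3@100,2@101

Answer: 1@98

Derivation:
After op 1 [order #1] limit_buy(price=98, qty=1): fills=none; bids=[#1:1@98] asks=[-]
After op 2 [order #2] market_buy(qty=8): fills=none; bids=[#1:1@98] asks=[-]
After op 3 [order #3] limit_sell(price=96, qty=7): fills=#1x#3:1@98; bids=[-] asks=[#3:6@96]
After op 4 [order #4] limit_sell(price=102, qty=4): fills=none; bids=[-] asks=[#3:6@96 #4:4@102]
After op 5 [order #5] limit_buy(price=105, qty=10): fills=#5x#3:6@96 #5x#4:4@102; bids=[-] asks=[-]
After op 6 [order #6] limit_sell(price=99, qty=8): fills=none; bids=[-] asks=[#6:8@99]
After op 7 [order #7] limit_sell(price=97, qty=3): fills=none; bids=[-] asks=[#7:3@97 #6:8@99]
After op 8 [order #8] limit_sell(price=99, qty=7): fills=none; bids=[-] asks=[#7:3@97 #6:8@99 #8:7@99]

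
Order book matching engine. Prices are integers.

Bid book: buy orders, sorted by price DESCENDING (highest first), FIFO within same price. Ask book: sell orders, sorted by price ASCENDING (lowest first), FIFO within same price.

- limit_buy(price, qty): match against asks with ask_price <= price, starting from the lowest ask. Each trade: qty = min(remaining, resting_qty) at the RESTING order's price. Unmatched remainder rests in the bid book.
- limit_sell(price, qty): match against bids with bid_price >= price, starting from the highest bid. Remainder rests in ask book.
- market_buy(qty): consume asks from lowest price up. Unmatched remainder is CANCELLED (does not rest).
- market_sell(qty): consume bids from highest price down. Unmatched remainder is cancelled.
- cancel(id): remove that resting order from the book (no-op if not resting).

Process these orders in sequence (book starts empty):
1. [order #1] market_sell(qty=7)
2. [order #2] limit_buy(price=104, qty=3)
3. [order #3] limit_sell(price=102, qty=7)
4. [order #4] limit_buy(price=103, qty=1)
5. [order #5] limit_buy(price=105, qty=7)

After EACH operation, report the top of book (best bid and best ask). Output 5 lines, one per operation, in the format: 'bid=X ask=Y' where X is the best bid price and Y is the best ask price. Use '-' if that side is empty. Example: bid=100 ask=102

After op 1 [order #1] market_sell(qty=7): fills=none; bids=[-] asks=[-]
After op 2 [order #2] limit_buy(price=104, qty=3): fills=none; bids=[#2:3@104] asks=[-]
After op 3 [order #3] limit_sell(price=102, qty=7): fills=#2x#3:3@104; bids=[-] asks=[#3:4@102]
After op 4 [order #4] limit_buy(price=103, qty=1): fills=#4x#3:1@102; bids=[-] asks=[#3:3@102]
After op 5 [order #5] limit_buy(price=105, qty=7): fills=#5x#3:3@102; bids=[#5:4@105] asks=[-]

Answer: bid=- ask=-
bid=104 ask=-
bid=- ask=102
bid=- ask=102
bid=105 ask=-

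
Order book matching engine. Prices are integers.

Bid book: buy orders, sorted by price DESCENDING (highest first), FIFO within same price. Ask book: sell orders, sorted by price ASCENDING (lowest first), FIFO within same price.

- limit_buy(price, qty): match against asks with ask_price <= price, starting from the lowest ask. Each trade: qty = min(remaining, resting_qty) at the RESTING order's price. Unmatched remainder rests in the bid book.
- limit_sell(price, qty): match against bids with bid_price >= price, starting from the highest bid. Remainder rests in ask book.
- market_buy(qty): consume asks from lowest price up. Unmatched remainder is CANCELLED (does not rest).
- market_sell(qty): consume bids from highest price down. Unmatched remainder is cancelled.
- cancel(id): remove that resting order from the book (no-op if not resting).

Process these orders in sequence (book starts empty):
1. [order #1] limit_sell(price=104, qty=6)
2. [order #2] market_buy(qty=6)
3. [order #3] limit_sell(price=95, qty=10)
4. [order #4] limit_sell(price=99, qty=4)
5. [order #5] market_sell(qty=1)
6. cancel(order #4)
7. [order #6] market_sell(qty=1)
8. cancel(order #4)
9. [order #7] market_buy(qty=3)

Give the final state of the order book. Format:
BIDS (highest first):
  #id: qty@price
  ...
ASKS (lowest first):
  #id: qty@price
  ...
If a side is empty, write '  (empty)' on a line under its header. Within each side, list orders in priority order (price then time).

Answer: BIDS (highest first):
  (empty)
ASKS (lowest first):
  #3: 7@95

Derivation:
After op 1 [order #1] limit_sell(price=104, qty=6): fills=none; bids=[-] asks=[#1:6@104]
After op 2 [order #2] market_buy(qty=6): fills=#2x#1:6@104; bids=[-] asks=[-]
After op 3 [order #3] limit_sell(price=95, qty=10): fills=none; bids=[-] asks=[#3:10@95]
After op 4 [order #4] limit_sell(price=99, qty=4): fills=none; bids=[-] asks=[#3:10@95 #4:4@99]
After op 5 [order #5] market_sell(qty=1): fills=none; bids=[-] asks=[#3:10@95 #4:4@99]
After op 6 cancel(order #4): fills=none; bids=[-] asks=[#3:10@95]
After op 7 [order #6] market_sell(qty=1): fills=none; bids=[-] asks=[#3:10@95]
After op 8 cancel(order #4): fills=none; bids=[-] asks=[#3:10@95]
After op 9 [order #7] market_buy(qty=3): fills=#7x#3:3@95; bids=[-] asks=[#3:7@95]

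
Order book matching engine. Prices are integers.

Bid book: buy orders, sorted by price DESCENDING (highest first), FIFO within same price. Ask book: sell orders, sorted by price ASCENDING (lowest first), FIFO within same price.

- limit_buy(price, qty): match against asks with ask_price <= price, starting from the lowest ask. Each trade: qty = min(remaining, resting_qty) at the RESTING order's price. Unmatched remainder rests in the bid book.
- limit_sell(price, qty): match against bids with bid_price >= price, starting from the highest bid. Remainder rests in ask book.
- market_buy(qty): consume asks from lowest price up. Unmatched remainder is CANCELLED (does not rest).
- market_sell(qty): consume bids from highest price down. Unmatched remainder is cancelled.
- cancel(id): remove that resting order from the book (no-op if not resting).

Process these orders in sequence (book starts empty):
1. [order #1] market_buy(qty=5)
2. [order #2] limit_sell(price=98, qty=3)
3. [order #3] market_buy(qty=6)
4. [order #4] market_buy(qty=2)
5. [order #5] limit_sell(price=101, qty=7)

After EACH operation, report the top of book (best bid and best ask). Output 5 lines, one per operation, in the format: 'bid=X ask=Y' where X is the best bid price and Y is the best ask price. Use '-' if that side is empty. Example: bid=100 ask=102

Answer: bid=- ask=-
bid=- ask=98
bid=- ask=-
bid=- ask=-
bid=- ask=101

Derivation:
After op 1 [order #1] market_buy(qty=5): fills=none; bids=[-] asks=[-]
After op 2 [order #2] limit_sell(price=98, qty=3): fills=none; bids=[-] asks=[#2:3@98]
After op 3 [order #3] market_buy(qty=6): fills=#3x#2:3@98; bids=[-] asks=[-]
After op 4 [order #4] market_buy(qty=2): fills=none; bids=[-] asks=[-]
After op 5 [order #5] limit_sell(price=101, qty=7): fills=none; bids=[-] asks=[#5:7@101]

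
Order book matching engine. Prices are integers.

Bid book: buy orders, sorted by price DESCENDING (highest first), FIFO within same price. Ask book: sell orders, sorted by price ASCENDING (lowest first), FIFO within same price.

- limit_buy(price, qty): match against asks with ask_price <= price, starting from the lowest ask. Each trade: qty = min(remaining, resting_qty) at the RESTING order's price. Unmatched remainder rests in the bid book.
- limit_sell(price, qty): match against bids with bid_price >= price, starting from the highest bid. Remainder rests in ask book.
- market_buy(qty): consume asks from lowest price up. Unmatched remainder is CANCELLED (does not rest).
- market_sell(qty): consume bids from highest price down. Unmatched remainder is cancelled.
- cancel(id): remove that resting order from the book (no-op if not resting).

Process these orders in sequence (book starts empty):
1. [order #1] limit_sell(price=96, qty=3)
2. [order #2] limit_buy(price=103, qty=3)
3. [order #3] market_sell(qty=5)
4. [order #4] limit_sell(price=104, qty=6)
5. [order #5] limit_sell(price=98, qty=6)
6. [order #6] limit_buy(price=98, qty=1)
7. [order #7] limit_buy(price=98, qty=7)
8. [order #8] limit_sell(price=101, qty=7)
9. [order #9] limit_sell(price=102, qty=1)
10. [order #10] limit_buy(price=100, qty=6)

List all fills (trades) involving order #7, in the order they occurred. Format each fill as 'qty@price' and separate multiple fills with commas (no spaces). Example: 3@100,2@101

Answer: 5@98

Derivation:
After op 1 [order #1] limit_sell(price=96, qty=3): fills=none; bids=[-] asks=[#1:3@96]
After op 2 [order #2] limit_buy(price=103, qty=3): fills=#2x#1:3@96; bids=[-] asks=[-]
After op 3 [order #3] market_sell(qty=5): fills=none; bids=[-] asks=[-]
After op 4 [order #4] limit_sell(price=104, qty=6): fills=none; bids=[-] asks=[#4:6@104]
After op 5 [order #5] limit_sell(price=98, qty=6): fills=none; bids=[-] asks=[#5:6@98 #4:6@104]
After op 6 [order #6] limit_buy(price=98, qty=1): fills=#6x#5:1@98; bids=[-] asks=[#5:5@98 #4:6@104]
After op 7 [order #7] limit_buy(price=98, qty=7): fills=#7x#5:5@98; bids=[#7:2@98] asks=[#4:6@104]
After op 8 [order #8] limit_sell(price=101, qty=7): fills=none; bids=[#7:2@98] asks=[#8:7@101 #4:6@104]
After op 9 [order #9] limit_sell(price=102, qty=1): fills=none; bids=[#7:2@98] asks=[#8:7@101 #9:1@102 #4:6@104]
After op 10 [order #10] limit_buy(price=100, qty=6): fills=none; bids=[#10:6@100 #7:2@98] asks=[#8:7@101 #9:1@102 #4:6@104]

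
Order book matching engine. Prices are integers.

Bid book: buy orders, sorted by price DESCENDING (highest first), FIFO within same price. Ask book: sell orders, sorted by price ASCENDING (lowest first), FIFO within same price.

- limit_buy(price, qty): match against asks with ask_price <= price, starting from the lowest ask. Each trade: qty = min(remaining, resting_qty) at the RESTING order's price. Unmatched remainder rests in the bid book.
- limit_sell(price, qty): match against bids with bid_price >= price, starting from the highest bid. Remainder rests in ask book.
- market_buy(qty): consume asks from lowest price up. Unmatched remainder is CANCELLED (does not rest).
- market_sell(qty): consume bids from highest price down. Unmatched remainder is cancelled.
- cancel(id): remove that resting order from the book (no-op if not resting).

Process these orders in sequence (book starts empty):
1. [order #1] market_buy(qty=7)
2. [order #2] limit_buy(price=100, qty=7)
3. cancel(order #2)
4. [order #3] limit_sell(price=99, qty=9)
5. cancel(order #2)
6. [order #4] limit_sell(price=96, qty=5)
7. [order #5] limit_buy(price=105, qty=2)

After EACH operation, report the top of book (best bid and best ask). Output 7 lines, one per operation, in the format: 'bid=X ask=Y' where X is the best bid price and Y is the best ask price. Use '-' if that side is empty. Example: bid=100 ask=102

Answer: bid=- ask=-
bid=100 ask=-
bid=- ask=-
bid=- ask=99
bid=- ask=99
bid=- ask=96
bid=- ask=96

Derivation:
After op 1 [order #1] market_buy(qty=7): fills=none; bids=[-] asks=[-]
After op 2 [order #2] limit_buy(price=100, qty=7): fills=none; bids=[#2:7@100] asks=[-]
After op 3 cancel(order #2): fills=none; bids=[-] asks=[-]
After op 4 [order #3] limit_sell(price=99, qty=9): fills=none; bids=[-] asks=[#3:9@99]
After op 5 cancel(order #2): fills=none; bids=[-] asks=[#3:9@99]
After op 6 [order #4] limit_sell(price=96, qty=5): fills=none; bids=[-] asks=[#4:5@96 #3:9@99]
After op 7 [order #5] limit_buy(price=105, qty=2): fills=#5x#4:2@96; bids=[-] asks=[#4:3@96 #3:9@99]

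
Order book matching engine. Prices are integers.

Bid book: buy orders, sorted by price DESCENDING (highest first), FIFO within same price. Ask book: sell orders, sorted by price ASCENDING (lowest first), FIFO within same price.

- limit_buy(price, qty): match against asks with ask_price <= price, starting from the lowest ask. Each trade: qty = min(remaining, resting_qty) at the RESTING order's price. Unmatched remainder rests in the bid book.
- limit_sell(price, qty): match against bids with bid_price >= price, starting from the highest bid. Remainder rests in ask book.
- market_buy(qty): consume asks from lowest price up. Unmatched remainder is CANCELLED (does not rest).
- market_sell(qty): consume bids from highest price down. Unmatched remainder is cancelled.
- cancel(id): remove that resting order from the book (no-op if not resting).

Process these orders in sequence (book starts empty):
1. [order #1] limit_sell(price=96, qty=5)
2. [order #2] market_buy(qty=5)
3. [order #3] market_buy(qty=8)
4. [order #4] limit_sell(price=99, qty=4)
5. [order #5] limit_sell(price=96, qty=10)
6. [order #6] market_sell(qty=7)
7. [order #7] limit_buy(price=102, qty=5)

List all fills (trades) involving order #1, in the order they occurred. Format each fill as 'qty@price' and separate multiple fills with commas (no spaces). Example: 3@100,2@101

After op 1 [order #1] limit_sell(price=96, qty=5): fills=none; bids=[-] asks=[#1:5@96]
After op 2 [order #2] market_buy(qty=5): fills=#2x#1:5@96; bids=[-] asks=[-]
After op 3 [order #3] market_buy(qty=8): fills=none; bids=[-] asks=[-]
After op 4 [order #4] limit_sell(price=99, qty=4): fills=none; bids=[-] asks=[#4:4@99]
After op 5 [order #5] limit_sell(price=96, qty=10): fills=none; bids=[-] asks=[#5:10@96 #4:4@99]
After op 6 [order #6] market_sell(qty=7): fills=none; bids=[-] asks=[#5:10@96 #4:4@99]
After op 7 [order #7] limit_buy(price=102, qty=5): fills=#7x#5:5@96; bids=[-] asks=[#5:5@96 #4:4@99]

Answer: 5@96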